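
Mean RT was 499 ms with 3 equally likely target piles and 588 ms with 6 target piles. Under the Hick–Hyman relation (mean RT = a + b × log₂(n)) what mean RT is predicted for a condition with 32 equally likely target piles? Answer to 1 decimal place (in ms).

802.9 ms

With log₂ n on the abscissa the relation is linear; from the two conditions:
  b = (588 − 499) / (log₂ 6 − log₂ 3) = 89 / (2.5850 − 1.5850) = 89.000 ms/bit
  a = 499 − 89.000 × 1.5850 = 357.938 ms
Then RT(32) = 357.938 + 89.000 × log₂ 32 = 357.938 + 89.000 × 5 ≈ 802.938 ms.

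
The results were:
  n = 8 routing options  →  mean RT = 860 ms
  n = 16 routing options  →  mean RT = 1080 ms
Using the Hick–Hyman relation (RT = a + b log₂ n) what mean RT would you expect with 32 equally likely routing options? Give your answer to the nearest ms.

1300 ms

RT is linear in log₂ n, so two points fix the line:
  b = (1080 − 860) / (log₂ 16 − log₂ 8) = 220 / (4 − 3) = 220 ms/bit
  a = 860 − 220 × 3 = 200 ms
Then RT(32) = 200 + 220 × log₂ 32 = 200 + 220 × 5 ≈ 1300.000 ms.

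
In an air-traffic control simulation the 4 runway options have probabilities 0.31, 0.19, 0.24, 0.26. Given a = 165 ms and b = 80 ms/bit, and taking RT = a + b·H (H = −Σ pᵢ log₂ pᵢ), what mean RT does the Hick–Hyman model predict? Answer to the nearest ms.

H = 0.31·log₂(1/0.31) + 0.19·log₂(1/0.19) + 0.24·log₂(1/0.24) + 0.26·log₂(1/0.26) = 1.9784 bits.
RT = 165 + 80 × 1.9784 = 323.28 ms.

323 ms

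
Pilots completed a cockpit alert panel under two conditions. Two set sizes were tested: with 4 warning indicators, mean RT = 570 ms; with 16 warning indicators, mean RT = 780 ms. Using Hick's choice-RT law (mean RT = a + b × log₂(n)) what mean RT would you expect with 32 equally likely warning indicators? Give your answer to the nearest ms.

Solve the two-equation system in a and b:
  b = (780 − 570) / (log₂ 16 − log₂ 4) = 210 / (4 − 2) = 105 ms/bit
  a = 570 − 105 × 2 = 360 ms
Then RT(32) = 360 + 105 × log₂ 32 = 360 + 105 × 5 ≈ 885.000 ms.

885 ms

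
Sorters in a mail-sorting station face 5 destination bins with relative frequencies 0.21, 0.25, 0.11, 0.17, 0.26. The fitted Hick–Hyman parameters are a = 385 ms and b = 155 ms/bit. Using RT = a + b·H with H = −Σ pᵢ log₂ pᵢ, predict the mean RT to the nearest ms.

736 ms

Entropy contributions −pᵢ log₂ pᵢ: 0.4728, 0.5000, 0.3503, 0.4346, 0.5053; sum H = 2.2630 bits.
RT = a + bH = 385 + 155·2.2630 = 735.76 ms.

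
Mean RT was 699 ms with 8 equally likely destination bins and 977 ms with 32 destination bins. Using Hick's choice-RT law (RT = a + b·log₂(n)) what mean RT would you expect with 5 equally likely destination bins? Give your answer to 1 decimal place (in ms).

604.7 ms

With log₂ n on the abscissa the relation is linear; from the two conditions:
  b = (977 − 699) / (log₂ 32 − log₂ 8) = 278 / (5 − 3) = 139.000 ms/bit
  a = 699 − 139.000 × 3 = 282.000 ms
Then RT(5) = 282.000 + 139.000 × log₂ 5 = 282.000 + 139.000 × 2.3219 ≈ 604.748 ms.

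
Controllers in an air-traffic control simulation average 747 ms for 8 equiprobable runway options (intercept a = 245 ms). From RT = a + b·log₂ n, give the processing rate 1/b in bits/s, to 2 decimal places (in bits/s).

5.98 bits/s

b = (747 − 245)/log₂ 8 = 502/3 = 167.333 ms per bit = 0.16733 s/bit; the reciprocal is 5.976 bits/s.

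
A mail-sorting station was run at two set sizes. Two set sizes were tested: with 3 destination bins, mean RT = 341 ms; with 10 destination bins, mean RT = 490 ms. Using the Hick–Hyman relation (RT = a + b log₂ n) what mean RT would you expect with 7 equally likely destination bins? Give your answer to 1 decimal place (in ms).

445.9 ms

Solve the two-equation system in a and b:
  b = (490 − 341) / (log₂ 10 − log₂ 3) = 149 / (3.3219 − 1.5850) = 85.782 ms/bit
  a = 341 − 85.782 × 1.5850 = 205.039 ms
Then RT(7) = 205.039 + 85.782 × log₂ 7 = 205.039 + 85.782 × 2.8074 ≈ 445.859 ms.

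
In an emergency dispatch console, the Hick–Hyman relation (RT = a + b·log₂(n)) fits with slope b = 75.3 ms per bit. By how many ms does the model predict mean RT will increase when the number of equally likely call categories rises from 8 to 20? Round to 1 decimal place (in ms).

Only the slope matters, since a is common to both: ΔRT = b·log₂(n₂/n₁).
log₂(20) − log₂(8) = 4.3219 − 3 = 1.3219.
ΔRT = 75.3 × 1.3219 = 99.541 ms.

99.5 ms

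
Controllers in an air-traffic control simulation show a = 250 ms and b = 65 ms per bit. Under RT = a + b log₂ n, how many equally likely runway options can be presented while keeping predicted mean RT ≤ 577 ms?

32

65·log₂ n ≤ 577 − 250 = 327, giving log₂ n ≤ 5.0308 and n ≤ 32.690. The largest whole number is 32.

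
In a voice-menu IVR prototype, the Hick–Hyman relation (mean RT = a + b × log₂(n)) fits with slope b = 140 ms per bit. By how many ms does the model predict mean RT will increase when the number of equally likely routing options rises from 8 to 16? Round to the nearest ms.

140 ms

ΔRT = (a + b log₂ n₂) − (a + b log₂ n₁) = b·(log₂ n₂ − log₂ n₁).
log₂(16) − log₂(8) = log₂(16/8) = log₂(2) = 1.
ΔRT = 140 × 1.0000 = 140.000 ms.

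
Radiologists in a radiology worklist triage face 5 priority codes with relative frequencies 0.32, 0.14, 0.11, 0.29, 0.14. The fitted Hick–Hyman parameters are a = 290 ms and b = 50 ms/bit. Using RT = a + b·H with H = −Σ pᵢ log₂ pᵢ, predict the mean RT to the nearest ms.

399 ms

Entropy contributions −pᵢ log₂ pᵢ: 0.5260, 0.3971, 0.3503, 0.5179, 0.3971; sum H = 2.1884 bits.
RT = a + bH = 290 + 50·2.1884 = 399.42 ms.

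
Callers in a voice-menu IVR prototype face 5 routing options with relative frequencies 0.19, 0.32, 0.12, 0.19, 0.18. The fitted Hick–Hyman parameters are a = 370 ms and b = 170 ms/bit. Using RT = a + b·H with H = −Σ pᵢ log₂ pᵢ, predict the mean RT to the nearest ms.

H = 0.19·log₂(1/0.19) + 0.32·log₂(1/0.32) + 0.12·log₂(1/0.12) + 0.19·log₂(1/0.19) + 0.18·log₂(1/0.18) = 2.2489 bits.
RT = 370 + 170 × 2.2489 = 752.31 ms.

752 ms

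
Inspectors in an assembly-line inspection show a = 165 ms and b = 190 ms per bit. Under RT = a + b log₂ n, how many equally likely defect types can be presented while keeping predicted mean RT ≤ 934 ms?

Set 165 + 190·log₂ n ≤ 934 → log₂ n ≤ (934 − 165)/190 = 4.0474.
So n ≤ 2^4.0474 = 16.534; the largest integer n is 16.

16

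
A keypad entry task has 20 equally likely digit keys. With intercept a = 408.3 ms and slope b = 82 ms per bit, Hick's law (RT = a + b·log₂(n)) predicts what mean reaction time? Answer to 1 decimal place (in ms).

762.7 ms

log₂(20) = 4.3219 bits, so RT = 408.3 + 82 × 4.3219 ≈ 762.698 ms.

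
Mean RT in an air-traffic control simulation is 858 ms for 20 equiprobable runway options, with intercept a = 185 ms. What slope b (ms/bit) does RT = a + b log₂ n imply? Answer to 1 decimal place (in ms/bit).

155.7 ms/bit

20 alternatives carry log₂ 20 = 4.3219 bits; the choice cost is 858 − 185 = 673 ms, so b = 673/4.3219 = 155.718 ms/bit.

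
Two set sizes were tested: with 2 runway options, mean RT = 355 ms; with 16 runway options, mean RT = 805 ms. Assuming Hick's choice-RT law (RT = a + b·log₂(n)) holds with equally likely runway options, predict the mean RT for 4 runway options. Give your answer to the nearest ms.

505 ms

With log₂ n on the abscissa the relation is linear; from the two conditions:
  b = (805 − 355) / (log₂ 16 − log₂ 2) = 450 / (4 − 1) = 150 ms/bit
  a = 355 − 150 × 1 = 205 ms
Then RT(4) = 205 + 150 × log₂ 4 = 205 + 150 × 2 ≈ 505.000 ms.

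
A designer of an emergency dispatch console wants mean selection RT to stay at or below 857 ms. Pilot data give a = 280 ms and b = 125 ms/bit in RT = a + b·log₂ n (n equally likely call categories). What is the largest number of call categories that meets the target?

Information budget: (857 − 280)/125 = 4.6160 bits, so n ≤ 2^4.6160 = 24.522 → at most 24.

24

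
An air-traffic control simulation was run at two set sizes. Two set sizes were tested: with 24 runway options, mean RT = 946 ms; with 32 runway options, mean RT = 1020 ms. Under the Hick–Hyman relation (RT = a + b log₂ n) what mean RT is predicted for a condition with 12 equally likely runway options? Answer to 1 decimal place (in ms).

Solve the two-equation system in a and b:
  b = (1020 − 946) / (log₂ 32 − log₂ 24) = 74 / (5 − 4.5850) = 178.297 ms/bit
  a = 946 − 178.297 × 4.5850 = 128.514 ms
Then RT(12) = 128.514 + 178.297 × log₂ 12 = 128.514 + 178.297 × 3.5850 ≈ 767.703 ms.

767.7 ms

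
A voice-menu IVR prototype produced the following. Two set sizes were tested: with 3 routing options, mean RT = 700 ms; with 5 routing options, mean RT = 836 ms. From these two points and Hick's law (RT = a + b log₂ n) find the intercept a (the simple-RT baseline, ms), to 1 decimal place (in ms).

The slope on a log₂ axis is (836 − 700) / (2.3219 − 1.5850) = 184.541 ms/bit.
Intercept: a = 700 − 184.541·log₂(3) = 407.510 ms.

407.5 ms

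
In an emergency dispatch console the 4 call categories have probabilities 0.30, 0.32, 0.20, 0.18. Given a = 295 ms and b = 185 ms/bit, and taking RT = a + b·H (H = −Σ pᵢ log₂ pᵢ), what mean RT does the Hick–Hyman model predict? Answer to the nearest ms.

H = 0.30·log₂(1/0.30) + 0.32·log₂(1/0.32) + 0.20·log₂(1/0.20) + 0.18·log₂(1/0.18) = 1.9568 bits.
RT = 295 + 185 × 1.9568 = 657.01 ms.

657 ms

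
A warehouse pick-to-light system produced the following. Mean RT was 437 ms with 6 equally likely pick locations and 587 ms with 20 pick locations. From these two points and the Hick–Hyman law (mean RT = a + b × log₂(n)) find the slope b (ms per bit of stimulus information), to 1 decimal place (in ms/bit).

86.4 ms/bit

The slope on a log₂ axis is (587 − 437) / (4.3219 − 2.5850) = 86.357 ms/bit.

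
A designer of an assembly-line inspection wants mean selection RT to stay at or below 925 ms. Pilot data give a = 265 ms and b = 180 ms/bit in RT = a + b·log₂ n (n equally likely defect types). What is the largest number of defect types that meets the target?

Set 265 + 180·log₂ n ≤ 925 → log₂ n ≤ (925 − 265)/180 = 3.6667.
So n ≤ 2^3.6667 = 12.699; the largest integer n is 12.

12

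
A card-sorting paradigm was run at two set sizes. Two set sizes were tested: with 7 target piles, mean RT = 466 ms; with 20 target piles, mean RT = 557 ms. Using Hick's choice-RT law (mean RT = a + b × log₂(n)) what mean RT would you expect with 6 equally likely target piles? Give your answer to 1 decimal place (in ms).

Solve the two-equation system in a and b:
  b = (557 − 466) / (log₂ 20 − log₂ 7) = 91 / (4.3219 − 2.8074) = 60.083 ms/bit
  a = 466 − 60.083 × 2.8074 = 297.326 ms
Then RT(6) = 297.326 + 60.083 × log₂ 6 = 297.326 + 60.083 × 2.5850 ≈ 452.638 ms.

452.6 ms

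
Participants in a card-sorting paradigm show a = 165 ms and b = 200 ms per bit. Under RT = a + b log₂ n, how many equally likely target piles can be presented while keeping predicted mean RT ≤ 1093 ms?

24

Information budget: (1093 − 165)/200 = 4.6400 bits, so n ≤ 2^4.6400 = 24.933 → at most 24.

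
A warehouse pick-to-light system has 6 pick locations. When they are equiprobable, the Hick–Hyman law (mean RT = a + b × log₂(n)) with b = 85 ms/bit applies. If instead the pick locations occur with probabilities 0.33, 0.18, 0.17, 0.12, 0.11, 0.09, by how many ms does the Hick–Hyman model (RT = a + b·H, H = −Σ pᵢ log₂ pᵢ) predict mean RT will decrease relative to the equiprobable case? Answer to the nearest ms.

13 ms

Equiprobable entropy H₀ = log₂ 6 = 2.5850 bits.
Skewed entropy H = −Σ pᵢ log₂ pᵢ = 2.4377 bits.
ΔRT = b·(H₀ − H) = 85 × 0.1472 = 12.52 ms.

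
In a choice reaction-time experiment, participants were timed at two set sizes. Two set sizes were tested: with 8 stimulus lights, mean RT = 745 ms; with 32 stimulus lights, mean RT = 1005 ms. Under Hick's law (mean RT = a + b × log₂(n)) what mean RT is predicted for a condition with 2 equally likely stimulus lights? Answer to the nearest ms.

485 ms

Solve the two-equation system in a and b:
  b = (1005 − 745) / (log₂ 32 − log₂ 8) = 260 / (5 − 3) = 130 ms/bit
  a = 745 − 130 × 3 = 355 ms
Then RT(2) = 355 + 130 × log₂ 2 = 355 + 130 × 1 ≈ 485.000 ms.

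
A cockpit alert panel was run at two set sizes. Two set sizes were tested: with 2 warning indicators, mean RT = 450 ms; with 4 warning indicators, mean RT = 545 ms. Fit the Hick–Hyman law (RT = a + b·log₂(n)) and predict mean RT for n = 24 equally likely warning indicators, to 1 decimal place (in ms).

With log₂ n on the abscissa the relation is linear; from the two conditions:
  b = (545 − 450) / (log₂ 4 − log₂ 2) = 95 / (2 − 1) = 95.000 ms/bit
  a = 450 − 95.000 × 1 = 355.000 ms
Then RT(24) = 355.000 + 95.000 × log₂ 24 = 355.000 + 95.000 × 4.5850 ≈ 790.571 ms.

790.6 ms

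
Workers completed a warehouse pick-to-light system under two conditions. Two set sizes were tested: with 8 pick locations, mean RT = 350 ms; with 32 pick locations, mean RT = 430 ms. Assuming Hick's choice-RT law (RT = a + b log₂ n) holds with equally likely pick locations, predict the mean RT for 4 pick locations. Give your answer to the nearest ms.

310 ms

With log₂ n on the abscissa the relation is linear; from the two conditions:
  b = (430 − 350) / (log₂ 32 − log₂ 8) = 80 / (5 − 3) = 40 ms/bit
  a = 350 − 40 × 3 = 230 ms
Then RT(4) = 230 + 40 × log₂ 4 = 230 + 40 × 2 ≈ 310.000 ms.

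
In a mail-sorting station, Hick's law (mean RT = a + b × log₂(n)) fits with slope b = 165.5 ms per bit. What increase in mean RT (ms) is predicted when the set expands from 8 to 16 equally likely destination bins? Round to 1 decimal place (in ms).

165.5 ms

ΔRT = (a + b log₂ n₂) − (a + b log₂ n₁) = b·(log₂ n₂ − log₂ n₁).
log₂(16) − log₂(8) = log₂(16/8) = log₂(2) = 1.
ΔRT = 165.5 × 1.0000 = 165.500 ms.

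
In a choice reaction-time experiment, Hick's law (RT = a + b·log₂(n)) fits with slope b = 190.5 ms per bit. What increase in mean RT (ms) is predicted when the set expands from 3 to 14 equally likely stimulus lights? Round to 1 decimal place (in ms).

423.4 ms

ΔRT = (a + b log₂ n₂) − (a + b log₂ n₁) = b·(log₂ n₂ − log₂ n₁).
log₂(14) − log₂(3) = 3.8074 − 1.5850 = 2.2224.
ΔRT = 190.5 × 2.2224 = 423.366 ms.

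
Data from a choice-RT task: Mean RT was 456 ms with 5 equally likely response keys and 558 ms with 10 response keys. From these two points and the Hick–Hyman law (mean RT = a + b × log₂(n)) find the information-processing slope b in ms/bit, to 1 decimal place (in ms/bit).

102.0 ms/bit

The slope on a log₂ axis is (558 − 456) / (3.3219 − 2.3219) = 102.000 ms/bit.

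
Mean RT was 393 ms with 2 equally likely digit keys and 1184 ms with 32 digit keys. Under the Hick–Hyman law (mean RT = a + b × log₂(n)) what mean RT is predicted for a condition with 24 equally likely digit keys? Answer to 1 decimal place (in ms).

Solve the two-equation system in a and b:
  b = (1184 − 393) / (log₂ 32 − log₂ 2) = 791 / (5 − 1) = 197.750 ms/bit
  a = 393 − 197.750 × 1 = 195.250 ms
Then RT(24) = 195.250 + 197.750 × log₂ 24 = 195.250 + 197.750 × 4.5850 ≈ 1101.926 ms.

1101.9 ms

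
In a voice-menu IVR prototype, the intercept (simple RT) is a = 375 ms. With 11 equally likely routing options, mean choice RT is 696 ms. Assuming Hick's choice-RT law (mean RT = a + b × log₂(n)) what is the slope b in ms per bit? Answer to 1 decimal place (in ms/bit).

log₂(11) = 3.4594 bits.
b = (RT − a)/log₂ n = (696 − 375) / 3.4594 = 92.790 ms/bit.

92.8 ms/bit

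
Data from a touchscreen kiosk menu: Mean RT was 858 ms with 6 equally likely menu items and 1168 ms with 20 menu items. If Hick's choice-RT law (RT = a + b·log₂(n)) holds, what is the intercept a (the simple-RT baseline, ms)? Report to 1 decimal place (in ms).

Slope: b = (1168 − 858) / (log₂ 20 − log₂ 6) = 310/1.7370 = 178.472 ms/bit.
Intercept: a = 858 − 178.472·log₂(6) = 396.656 ms.

396.7 ms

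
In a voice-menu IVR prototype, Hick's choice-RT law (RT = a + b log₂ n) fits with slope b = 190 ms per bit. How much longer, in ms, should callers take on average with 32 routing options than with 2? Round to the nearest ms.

The intercept a cancels: ΔRT = b·(log₂ n₂ − log₂ n₁) = b·log₂(n₂/n₁).
log₂(32) − log₂(2) = log₂(32/2) = log₂(16) = 4.
ΔRT = 190 × 4.0000 = 760.000 ms.

760 ms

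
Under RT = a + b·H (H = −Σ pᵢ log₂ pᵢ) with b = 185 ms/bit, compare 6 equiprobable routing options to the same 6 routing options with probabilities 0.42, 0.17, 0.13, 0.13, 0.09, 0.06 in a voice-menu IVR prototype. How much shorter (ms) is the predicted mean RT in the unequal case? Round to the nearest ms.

The RT saving is b·ΔH. Equiprobable H₀ = log₂(6) = 2.5850 bits; with the given probabilities H = 2.2817 bits.
b·(H₀ − H) = 185 × (2.5850 − 2.2817) = 56.10 ms.

56 ms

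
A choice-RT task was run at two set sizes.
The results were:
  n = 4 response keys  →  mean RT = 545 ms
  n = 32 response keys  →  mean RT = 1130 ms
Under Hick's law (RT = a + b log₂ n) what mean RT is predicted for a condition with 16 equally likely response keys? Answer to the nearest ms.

935 ms

With log₂ n on the abscissa the relation is linear; from the two conditions:
  b = (1130 − 545) / (log₂ 32 − log₂ 4) = 585 / (5 − 2) = 195 ms/bit
  a = 545 − 195 × 2 = 155 ms
Then RT(16) = 155 + 195 × log₂ 16 = 155 + 195 × 4 ≈ 935.000 ms.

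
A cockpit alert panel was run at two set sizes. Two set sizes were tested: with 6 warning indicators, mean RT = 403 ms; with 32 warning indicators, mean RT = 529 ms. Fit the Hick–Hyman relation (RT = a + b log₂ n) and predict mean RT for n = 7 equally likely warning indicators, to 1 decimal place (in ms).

Fit slope and intercept:
  b = (529 − 403) / (log₂ 32 − log₂ 6) = 126 / (5 − 2.5850) = 52.173 ms/bit
  a = 403 − 52.173 × 2.5850 = 268.134 ms
Then RT(7) = 268.134 + 52.173 × log₂ 7 = 268.134 + 52.173 × 2.8074 ≈ 414.603 ms.

414.6 ms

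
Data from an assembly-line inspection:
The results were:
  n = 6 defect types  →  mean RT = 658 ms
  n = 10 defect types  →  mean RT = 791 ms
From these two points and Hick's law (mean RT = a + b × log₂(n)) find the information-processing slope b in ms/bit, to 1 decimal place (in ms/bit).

180.5 ms/bit

The slope on a log₂ axis is (791 − 658) / (3.3219 − 2.5850) = 180.470 ms/bit.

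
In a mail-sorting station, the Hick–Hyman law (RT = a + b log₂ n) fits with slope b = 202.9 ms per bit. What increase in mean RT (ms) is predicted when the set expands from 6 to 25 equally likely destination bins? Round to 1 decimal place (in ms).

417.7 ms

The intercept a cancels: ΔRT = b·(log₂ n₂ − log₂ n₁) = b·log₂(n₂/n₁).
log₂(25) − log₂(6) = 4.6439 − 2.5850 = 2.0589.
ΔRT = 202.9 × 2.0589 = 417.750 ms.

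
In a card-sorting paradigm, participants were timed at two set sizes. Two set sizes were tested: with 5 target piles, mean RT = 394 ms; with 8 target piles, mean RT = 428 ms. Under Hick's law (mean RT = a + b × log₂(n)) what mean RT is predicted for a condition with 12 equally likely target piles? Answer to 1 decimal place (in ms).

Fit slope and intercept:
  b = (428 − 394) / (log₂ 8 − log₂ 5) = 34 / (3 − 2.3219) = 50.142 ms/bit
  a = 394 − 50.142 × 2.3219 = 277.573 ms
Then RT(12) = 277.573 + 50.142 × log₂ 12 = 277.573 + 50.142 × 3.5850 ≈ 457.331 ms.

457.3 ms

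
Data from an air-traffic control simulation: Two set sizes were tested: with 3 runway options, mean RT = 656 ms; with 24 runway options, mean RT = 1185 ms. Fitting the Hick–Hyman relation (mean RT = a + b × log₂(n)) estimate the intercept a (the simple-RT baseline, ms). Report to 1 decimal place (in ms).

Slope: b = (1185 − 656) / (log₂ 24 − log₂ 3) = 529/3.0000 = 176.333 ms/bit.
Intercept: a = 656 − 176.333·log₂(3) = 376.518 ms.

376.5 ms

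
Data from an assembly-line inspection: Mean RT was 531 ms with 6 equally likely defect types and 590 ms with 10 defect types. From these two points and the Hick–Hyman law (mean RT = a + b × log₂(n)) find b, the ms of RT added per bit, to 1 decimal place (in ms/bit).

80.1 ms/bit

The slope on a log₂ axis is (590 − 531) / (3.3219 − 2.5850) = 80.058 ms/bit.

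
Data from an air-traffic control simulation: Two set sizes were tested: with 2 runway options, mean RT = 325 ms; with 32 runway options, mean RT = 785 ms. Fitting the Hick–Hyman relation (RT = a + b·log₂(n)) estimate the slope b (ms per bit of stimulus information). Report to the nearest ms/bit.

Slope: b = (785 − 325) / (log₂ 32 − log₂ 2) = 460/4.0000 = 115 ms/bit.

115 ms/bit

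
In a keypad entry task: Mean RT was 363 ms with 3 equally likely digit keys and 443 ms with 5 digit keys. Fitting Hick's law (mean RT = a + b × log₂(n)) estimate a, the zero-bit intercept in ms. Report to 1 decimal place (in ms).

190.9 ms

b = (RT₂ − RT₁)/(log₂ n₂ − log₂ n₁) = (443 − 363)/(2.3219 − 1.5850) = 108.553 ms/bit.
a = RT₁ − b·log₂ n₁ = 363 − 108.553 × 1.5850 = 190.947 ms.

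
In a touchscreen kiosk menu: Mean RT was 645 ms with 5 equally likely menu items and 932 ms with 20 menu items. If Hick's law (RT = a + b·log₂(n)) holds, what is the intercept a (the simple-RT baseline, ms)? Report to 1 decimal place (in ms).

Slope: b = (932 − 645) / (log₂ 20 − log₂ 5) = 287/2.0000 = 143.500 ms/bit.
a = RT₁ − b·log₂ n₁ = 645 − 143.500 × 2.3219 = 311.803 ms.

311.8 ms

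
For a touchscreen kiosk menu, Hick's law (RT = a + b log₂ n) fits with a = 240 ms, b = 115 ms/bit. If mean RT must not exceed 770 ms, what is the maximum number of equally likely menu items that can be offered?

115·log₂ n ≤ 770 − 240 = 530, giving log₂ n ≤ 4.6087 and n ≤ 24.398. The largest whole number is 24.

24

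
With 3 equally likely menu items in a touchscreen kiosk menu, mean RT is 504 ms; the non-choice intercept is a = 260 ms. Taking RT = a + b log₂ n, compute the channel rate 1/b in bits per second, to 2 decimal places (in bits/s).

b = (504 − 260)/log₂ 3 = 244/1.5850 = 153.947 ms per bit = 0.15395 s/bit; the reciprocal is 6.496 bits/s.

6.50 bits/s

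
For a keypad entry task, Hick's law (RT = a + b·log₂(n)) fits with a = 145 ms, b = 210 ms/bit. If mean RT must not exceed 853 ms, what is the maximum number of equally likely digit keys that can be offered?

Information budget: (853 − 145)/210 = 3.3714 bits, so n ≤ 2^3.3714 = 10.349 → at most 10.

10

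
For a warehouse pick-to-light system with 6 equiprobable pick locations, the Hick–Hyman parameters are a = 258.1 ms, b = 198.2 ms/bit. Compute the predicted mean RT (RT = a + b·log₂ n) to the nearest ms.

log₂(6) = 2.5850 bits, so RT = 258.1 + 198.2 × 2.5850 ≈ 770.440 ms.

770 ms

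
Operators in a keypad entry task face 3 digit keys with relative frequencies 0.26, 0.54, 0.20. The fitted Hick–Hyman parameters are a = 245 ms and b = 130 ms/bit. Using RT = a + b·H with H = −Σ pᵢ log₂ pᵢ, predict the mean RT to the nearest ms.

433 ms

Entropy contributions −pᵢ log₂ pᵢ: 0.5053, 0.4800, 0.4644; sum H = 1.4497 bits.
RT = a + bH = 245 + 130·1.4497 = 433.46 ms.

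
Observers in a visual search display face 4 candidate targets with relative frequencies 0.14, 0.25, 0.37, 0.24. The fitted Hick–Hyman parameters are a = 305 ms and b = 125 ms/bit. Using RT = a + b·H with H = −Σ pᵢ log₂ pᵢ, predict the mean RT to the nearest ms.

545 ms

Entropy contributions −pᵢ log₂ pᵢ: 0.3971, 0.5000, 0.5307, 0.4941; sum H = 1.9220 bits.
RT = a + bH = 305 + 125·1.9220 = 545.25 ms.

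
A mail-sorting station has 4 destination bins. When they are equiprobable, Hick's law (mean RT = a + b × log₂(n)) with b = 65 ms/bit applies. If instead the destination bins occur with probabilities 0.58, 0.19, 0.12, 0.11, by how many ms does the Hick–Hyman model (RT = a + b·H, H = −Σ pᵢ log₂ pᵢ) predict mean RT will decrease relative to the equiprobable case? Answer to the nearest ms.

24 ms

The RT saving is b·ΔH. Equiprobable H₀ = log₂(4) = 2.0000 bits; with the given probabilities H = 1.6284 bits.
b·(H₀ − H) = 65 × (2.0000 − 1.6284) = 24.15 ms.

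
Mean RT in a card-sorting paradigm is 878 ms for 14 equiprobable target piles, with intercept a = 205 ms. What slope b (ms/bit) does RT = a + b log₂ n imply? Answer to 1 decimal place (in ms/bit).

176.8 ms/bit

14 alternatives carry log₂ 14 = 3.8074 bits; the choice cost is 878 − 205 = 673 ms, so b = 673/3.8074 = 176.763 ms/bit.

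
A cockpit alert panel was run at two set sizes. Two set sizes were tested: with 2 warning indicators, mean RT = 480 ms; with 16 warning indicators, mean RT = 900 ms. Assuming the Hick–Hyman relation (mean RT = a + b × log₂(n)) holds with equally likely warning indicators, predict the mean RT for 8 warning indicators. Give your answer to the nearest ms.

Fit slope and intercept:
  b = (900 − 480) / (log₂ 16 − log₂ 2) = 420 / (4 − 1) = 140 ms/bit
  a = 480 − 140 × 1 = 340 ms
Then RT(8) = 340 + 140 × log₂ 8 = 340 + 140 × 3 ≈ 760.000 ms.

760 ms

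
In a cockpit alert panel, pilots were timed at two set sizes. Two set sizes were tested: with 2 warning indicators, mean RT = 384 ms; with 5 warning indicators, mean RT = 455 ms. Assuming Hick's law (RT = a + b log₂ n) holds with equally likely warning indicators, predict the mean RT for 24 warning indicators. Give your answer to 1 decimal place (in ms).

RT is linear in log₂ n, so two points fix the line:
  b = (455 − 384) / (log₂ 5 − log₂ 2) = 71 / (2.3219 − 1) = 53.709 ms/bit
  a = 384 − 53.709 × 1 = 330.291 ms
Then RT(24) = 330.291 + 53.709 × log₂ 24 = 330.291 + 53.709 × 4.5850 ≈ 576.546 ms.

576.5 ms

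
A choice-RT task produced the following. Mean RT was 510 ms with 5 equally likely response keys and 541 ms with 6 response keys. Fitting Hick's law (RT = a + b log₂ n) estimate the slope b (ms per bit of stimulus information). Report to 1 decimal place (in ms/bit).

Slope: b = (541 − 510) / (log₂ 6 − log₂ 5) = 31/0.2630 = 117.855 ms/bit.

117.9 ms/bit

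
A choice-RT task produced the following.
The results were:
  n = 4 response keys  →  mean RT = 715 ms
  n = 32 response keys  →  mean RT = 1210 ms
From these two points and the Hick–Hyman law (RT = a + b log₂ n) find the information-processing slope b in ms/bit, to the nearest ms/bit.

Slope: b = (1210 − 715) / (log₂ 32 − log₂ 4) = 495/3.0000 = 165 ms/bit.

165 ms/bit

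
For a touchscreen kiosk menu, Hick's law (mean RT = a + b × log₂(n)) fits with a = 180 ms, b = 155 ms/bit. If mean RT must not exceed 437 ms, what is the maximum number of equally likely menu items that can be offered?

3

Information budget: (437 − 180)/155 = 1.6581 bits, so n ≤ 2^1.6581 = 3.156 → at most 3.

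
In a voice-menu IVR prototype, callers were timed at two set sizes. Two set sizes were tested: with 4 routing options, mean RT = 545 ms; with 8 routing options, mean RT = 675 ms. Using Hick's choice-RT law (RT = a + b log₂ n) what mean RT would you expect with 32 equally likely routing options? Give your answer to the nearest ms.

Fit slope and intercept:
  b = (675 − 545) / (log₂ 8 − log₂ 4) = 130 / (3 − 2) = 130 ms/bit
  a = 545 − 130 × 2 = 285 ms
Then RT(32) = 285 + 130 × log₂ 32 = 285 + 130 × 5 ≈ 935.000 ms.

935 ms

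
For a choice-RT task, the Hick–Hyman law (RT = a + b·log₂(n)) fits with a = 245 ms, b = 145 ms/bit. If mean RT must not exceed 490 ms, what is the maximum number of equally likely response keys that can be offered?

Set 245 + 145·log₂ n ≤ 490 → log₂ n ≤ (490 − 245)/145 = 1.6897.
So n ≤ 2^1.6897 = 3.226; the largest integer n is 3.

3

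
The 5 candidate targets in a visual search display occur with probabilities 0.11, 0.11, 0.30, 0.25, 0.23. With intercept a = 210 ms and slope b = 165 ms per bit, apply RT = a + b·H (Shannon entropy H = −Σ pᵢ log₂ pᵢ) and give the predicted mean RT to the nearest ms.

H = 0.11·log₂(1/0.11) + 0.11·log₂(1/0.11) + 0.30·log₂(1/0.30) + 0.25·log₂(1/0.25) + 0.23·log₂(1/0.23) = 2.2093 bits.
RT = 210 + 165 × 2.2093 = 574.54 ms.

575 ms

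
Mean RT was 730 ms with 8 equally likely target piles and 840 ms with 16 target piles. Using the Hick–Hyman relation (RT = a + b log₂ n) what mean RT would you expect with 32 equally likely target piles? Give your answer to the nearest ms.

950 ms

Solve the two-equation system in a and b:
  b = (840 − 730) / (log₂ 16 − log₂ 8) = 110 / (4 − 3) = 110 ms/bit
  a = 730 − 110 × 3 = 400 ms
Then RT(32) = 400 + 110 × log₂ 32 = 400 + 110 × 5 ≈ 950.000 ms.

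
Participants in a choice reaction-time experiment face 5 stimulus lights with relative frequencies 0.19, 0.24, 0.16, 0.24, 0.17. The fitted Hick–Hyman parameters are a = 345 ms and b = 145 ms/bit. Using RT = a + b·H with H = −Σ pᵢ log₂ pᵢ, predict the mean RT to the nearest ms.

679 ms

Entropy contributions −pᵢ log₂ pᵢ: 0.4552, 0.4941, 0.4230, 0.4941, 0.4346; sum H = 2.3011 bits.
RT = a + bH = 345 + 145·2.3011 = 678.66 ms.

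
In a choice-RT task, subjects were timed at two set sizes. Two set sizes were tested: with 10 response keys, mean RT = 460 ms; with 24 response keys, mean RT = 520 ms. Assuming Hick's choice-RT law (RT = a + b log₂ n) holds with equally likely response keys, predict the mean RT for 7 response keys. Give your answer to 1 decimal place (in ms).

RT is linear in log₂ n, so two points fix the line:
  b = (520 − 460) / (log₂ 24 − log₂ 10) = 60 / (4.5850 − 3.3219) = 47.505 ms/bit
  a = 460 − 47.505 × 3.3219 = 302.193 ms
Then RT(7) = 302.193 + 47.505 × log₂ 7 = 302.193 + 47.505 × 2.8074 ≈ 435.555 ms.

435.6 ms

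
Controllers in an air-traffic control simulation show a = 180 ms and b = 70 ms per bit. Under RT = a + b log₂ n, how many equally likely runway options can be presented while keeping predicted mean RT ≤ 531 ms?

70·log₂ n ≤ 531 − 180 = 351, giving log₂ n ≤ 5.0143 and n ≤ 32.318. The largest whole number is 32.

32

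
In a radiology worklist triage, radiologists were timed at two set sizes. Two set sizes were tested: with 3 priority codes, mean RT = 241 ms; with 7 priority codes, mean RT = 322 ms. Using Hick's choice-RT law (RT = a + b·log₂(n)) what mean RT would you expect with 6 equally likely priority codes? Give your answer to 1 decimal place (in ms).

307.3 ms

Solve the two-equation system in a and b:
  b = (322 − 241) / (log₂ 7 − log₂ 3) = 81 / (2.8074 − 1.5850) = 66.263 ms/bit
  a = 241 − 66.263 × 1.5850 = 135.975 ms
Then RT(6) = 135.975 + 66.263 × log₂ 6 = 135.975 + 66.263 × 2.5850 ≈ 307.263 ms.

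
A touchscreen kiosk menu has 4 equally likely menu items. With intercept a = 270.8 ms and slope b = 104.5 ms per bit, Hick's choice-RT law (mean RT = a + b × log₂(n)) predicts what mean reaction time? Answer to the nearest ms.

log₂(4) = 2 bits, so RT = 270.8 + 104.5 × 2 ≈ 479.800 ms.

480 ms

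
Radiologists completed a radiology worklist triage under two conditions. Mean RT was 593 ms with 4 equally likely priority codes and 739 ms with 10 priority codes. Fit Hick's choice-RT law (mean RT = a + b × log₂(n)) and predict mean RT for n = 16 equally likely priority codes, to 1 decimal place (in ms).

813.9 ms

Fit slope and intercept:
  b = (739 − 593) / (log₂ 10 − log₂ 4) = 146 / (3.3219 − 2) = 110.445 ms/bit
  a = 593 − 110.445 × 2 = 372.111 ms
Then RT(16) = 372.111 + 110.445 × log₂ 16 = 372.111 + 110.445 × 4 ≈ 813.889 ms.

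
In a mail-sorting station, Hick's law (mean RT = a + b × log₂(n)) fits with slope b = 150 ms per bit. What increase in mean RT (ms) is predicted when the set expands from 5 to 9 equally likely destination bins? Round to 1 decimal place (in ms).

127.2 ms

ΔRT = (a + b log₂ n₂) − (a + b log₂ n₁) = b·(log₂ n₂ − log₂ n₁).
log₂(9) − log₂(5) = 3.1699 − 2.3219 = 0.8480.
ΔRT = 150 × 0.8480 = 127.200 ms.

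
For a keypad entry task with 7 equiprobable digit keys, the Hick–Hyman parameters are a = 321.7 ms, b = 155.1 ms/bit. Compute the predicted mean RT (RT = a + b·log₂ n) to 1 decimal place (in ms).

757.1 ms

log₂(7) = 2.8074 bits, so RT = 321.7 + 155.1 × 2.8074 ≈ 757.121 ms.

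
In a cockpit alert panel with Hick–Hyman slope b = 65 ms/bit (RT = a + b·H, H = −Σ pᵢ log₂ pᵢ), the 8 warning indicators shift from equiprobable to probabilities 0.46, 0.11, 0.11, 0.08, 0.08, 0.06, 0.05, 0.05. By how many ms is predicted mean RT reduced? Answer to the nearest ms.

The RT saving is b·ΔH. Equiprobable H₀ = log₂(8) = 3.0000 bits; with the given probabilities H = 2.4747 bits.
b·(H₀ − H) = 65 × (3.0000 − 2.4747) = 34.15 ms.

34 ms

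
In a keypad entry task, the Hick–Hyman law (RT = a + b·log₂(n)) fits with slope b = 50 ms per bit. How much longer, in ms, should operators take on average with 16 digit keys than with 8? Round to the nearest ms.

ΔRT = (a + b log₂ n₂) − (a + b log₂ n₁) = b·(log₂ n₂ − log₂ n₁).
log₂(16) − log₂(8) = log₂(16/8) = log₂(2) = 1.
ΔRT = 50 × 1.0000 = 50.000 ms.

50 ms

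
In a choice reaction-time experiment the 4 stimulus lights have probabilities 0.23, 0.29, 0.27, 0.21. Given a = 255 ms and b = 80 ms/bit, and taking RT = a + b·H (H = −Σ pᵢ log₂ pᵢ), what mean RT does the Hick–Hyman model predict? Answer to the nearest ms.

H = 0.23·log₂(1/0.23) + 0.29·log₂(1/0.29) + 0.27·log₂(1/0.27) + 0.21·log₂(1/0.21) = 1.9884 bits.
RT = 255 + 80 × 1.9884 = 414.07 ms.

414 ms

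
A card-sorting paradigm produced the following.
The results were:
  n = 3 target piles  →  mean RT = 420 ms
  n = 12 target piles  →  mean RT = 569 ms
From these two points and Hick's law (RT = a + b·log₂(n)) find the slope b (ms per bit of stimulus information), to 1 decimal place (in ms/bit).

74.5 ms/bit

b = (RT₂ − RT₁)/(log₂ n₂ − log₂ n₁) = (569 − 420)/(3.5850 − 1.5850) = 74.500 ms/bit.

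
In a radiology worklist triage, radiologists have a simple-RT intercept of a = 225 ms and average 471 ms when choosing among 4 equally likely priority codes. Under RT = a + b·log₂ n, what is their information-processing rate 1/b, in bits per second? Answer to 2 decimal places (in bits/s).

8.13 bits/s

Choice component = 471 − 225 = 246 ms over log₂(4) = 2 bits.
b = 246 / 2 = 123.000 ms/bit, so 1/b = 8.130 bits/s.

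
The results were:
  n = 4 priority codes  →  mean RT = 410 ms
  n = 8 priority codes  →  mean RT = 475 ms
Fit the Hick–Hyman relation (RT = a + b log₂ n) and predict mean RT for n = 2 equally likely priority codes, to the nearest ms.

Fit slope and intercept:
  b = (475 − 410) / (log₂ 8 − log₂ 4) = 65 / (3 − 2) = 65 ms/bit
  a = 410 − 65 × 2 = 280 ms
Then RT(2) = 280 + 65 × log₂ 2 = 280 + 65 × 1 ≈ 345.000 ms.

345 ms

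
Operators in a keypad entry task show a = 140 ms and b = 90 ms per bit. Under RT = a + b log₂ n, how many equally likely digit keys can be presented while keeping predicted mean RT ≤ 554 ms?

Information budget: (554 − 140)/90 = 4.6000 bits, so n ≤ 2^4.6000 = 24.251 → at most 24.

24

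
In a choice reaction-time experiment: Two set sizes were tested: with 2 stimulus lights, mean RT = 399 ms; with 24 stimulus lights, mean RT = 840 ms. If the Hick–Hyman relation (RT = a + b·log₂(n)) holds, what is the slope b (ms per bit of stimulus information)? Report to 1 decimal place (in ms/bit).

123.0 ms/bit

b = (RT₂ − RT₁)/(log₂ n₂ − log₂ n₁) = (840 − 399)/(4.5850 − 1) = 123.014 ms/bit.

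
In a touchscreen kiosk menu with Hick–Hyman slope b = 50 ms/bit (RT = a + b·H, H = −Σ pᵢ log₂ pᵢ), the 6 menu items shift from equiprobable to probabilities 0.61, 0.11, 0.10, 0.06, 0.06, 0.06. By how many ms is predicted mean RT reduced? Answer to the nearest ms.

The RT saving is b·ΔH. Equiprobable H₀ = log₂(6) = 2.5850 bits; with the given probabilities H = 1.8481 bits.
b·(H₀ − H) = 50 × (2.5850 − 1.8481) = 36.84 ms.

37 ms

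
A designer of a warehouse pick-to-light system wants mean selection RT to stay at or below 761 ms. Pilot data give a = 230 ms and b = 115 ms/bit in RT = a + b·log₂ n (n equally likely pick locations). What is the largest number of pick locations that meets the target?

24

115·log₂ n ≤ 761 − 230 = 531, giving log₂ n ≤ 4.6174 and n ≤ 24.546. The largest whole number is 24.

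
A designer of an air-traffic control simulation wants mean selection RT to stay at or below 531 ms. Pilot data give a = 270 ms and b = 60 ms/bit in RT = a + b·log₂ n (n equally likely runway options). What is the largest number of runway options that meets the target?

60·log₂ n ≤ 531 − 270 = 261, giving log₂ n ≤ 4.3500 and n ≤ 20.393. The largest whole number is 20.

20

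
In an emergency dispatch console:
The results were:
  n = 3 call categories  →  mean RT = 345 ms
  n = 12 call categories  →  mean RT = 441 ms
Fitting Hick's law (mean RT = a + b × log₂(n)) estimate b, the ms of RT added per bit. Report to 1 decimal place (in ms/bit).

48.0 ms/bit

b = (RT₂ − RT₁)/(log₂ n₂ − log₂ n₁) = (441 − 345)/(3.5850 − 1.5850) = 48.000 ms/bit.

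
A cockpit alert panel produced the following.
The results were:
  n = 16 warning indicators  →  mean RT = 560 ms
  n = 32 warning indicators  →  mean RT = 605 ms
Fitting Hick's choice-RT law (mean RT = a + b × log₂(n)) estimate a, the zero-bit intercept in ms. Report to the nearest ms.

380 ms

The slope on a log₂ axis is (605 − 560) / (5 − 4) = 45 ms/bit.
a = RT₁ − b·log₂ n₁ = 560 − 45 × 4 = 380.000 ms.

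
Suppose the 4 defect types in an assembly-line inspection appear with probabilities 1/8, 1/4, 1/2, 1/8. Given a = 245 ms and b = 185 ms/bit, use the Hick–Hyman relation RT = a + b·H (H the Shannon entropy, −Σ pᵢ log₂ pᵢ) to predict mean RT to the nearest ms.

Each term −pᵢ log₂ pᵢ: 0.125·3 + 0.25·2 + 0.5·1 + 0.125·3; summed, H = 1.750 bits.
Mean RT = a + bH = 245 + 185·1.750 = 568.75 ms.

569 ms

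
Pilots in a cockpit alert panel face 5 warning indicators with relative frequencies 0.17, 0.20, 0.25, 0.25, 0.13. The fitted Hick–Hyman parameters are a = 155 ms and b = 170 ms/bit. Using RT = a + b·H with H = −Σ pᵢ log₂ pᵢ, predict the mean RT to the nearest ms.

543 ms

Entropy contributions −pᵢ log₂ pᵢ: 0.4346, 0.4644, 0.5000, 0.5000, 0.3826; sum H = 2.2816 bits.
RT = a + bH = 155 + 170·2.2816 = 542.87 ms.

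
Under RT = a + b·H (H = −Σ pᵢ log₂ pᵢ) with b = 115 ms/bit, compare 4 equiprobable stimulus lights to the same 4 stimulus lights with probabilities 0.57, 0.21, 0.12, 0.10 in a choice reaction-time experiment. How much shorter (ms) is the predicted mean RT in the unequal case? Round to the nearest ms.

42 ms

Equiprobable entropy H₀ = log₂ 4 = 2.0000 bits.
Skewed entropy H = −Σ pᵢ log₂ pᵢ = 1.6343 bits.
ΔRT = b·(H₀ − H) = 115 × 0.3657 = 42.05 ms.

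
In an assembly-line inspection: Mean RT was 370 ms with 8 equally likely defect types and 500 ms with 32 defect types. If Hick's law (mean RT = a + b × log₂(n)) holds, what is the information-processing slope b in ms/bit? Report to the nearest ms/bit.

Slope: b = (500 − 370) / (log₂ 32 − log₂ 8) = 130/2.0000 = 65 ms/bit.

65 ms/bit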